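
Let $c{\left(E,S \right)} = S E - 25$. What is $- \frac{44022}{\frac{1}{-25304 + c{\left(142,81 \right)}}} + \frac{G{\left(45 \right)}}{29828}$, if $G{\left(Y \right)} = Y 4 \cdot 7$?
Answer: $\frac{4539017690973}{7457} \approx 6.0869 \cdot 10^{8}$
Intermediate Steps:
$c{\left(E,S \right)} = -25 + E S$ ($c{\left(E,S \right)} = E S - 25 = -25 + E S$)
$G{\left(Y \right)} = 28 Y$ ($G{\left(Y \right)} = 4 Y 7 = 28 Y$)
$- \frac{44022}{\frac{1}{-25304 + c{\left(142,81 \right)}}} + \frac{G{\left(45 \right)}}{29828} = - \frac{44022}{\frac{1}{-25304 + \left(-25 + 142 \cdot 81\right)}} + \frac{28 \cdot 45}{29828} = - \frac{44022}{\frac{1}{-25304 + \left(-25 + 11502\right)}} + 1260 \cdot \frac{1}{29828} = - \frac{44022}{\frac{1}{-25304 + 11477}} + \frac{315}{7457} = - \frac{44022}{\frac{1}{-13827}} + \frac{315}{7457} = - \frac{44022}{- \frac{1}{13827}} + \frac{315}{7457} = \left(-44022\right) \left(-13827\right) + \frac{315}{7457} = 608692194 + \frac{315}{7457} = \frac{4539017690973}{7457}$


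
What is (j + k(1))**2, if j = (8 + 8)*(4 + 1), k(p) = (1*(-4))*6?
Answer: 3136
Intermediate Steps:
k(p) = -24 (k(p) = -4*6 = -24)
j = 80 (j = 16*5 = 80)
(j + k(1))**2 = (80 - 24)**2 = 56**2 = 3136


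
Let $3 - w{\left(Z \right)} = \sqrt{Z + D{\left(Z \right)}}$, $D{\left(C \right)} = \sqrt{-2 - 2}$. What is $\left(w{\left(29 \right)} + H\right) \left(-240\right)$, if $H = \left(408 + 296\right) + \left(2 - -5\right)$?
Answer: $-171360 + 240 \sqrt{29 + 2 i} \approx -1.7007 \cdot 10^{5} + 44.54 i$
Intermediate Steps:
$D{\left(C \right)} = 2 i$ ($D{\left(C \right)} = \sqrt{-4} = 2 i$)
$w{\left(Z \right)} = 3 - \sqrt{Z + 2 i}$
$H = 711$ ($H = 704 + \left(2 + 5\right) = 704 + 7 = 711$)
$\left(w{\left(29 \right)} + H\right) \left(-240\right) = \left(\left(3 - \sqrt{29 + 2 i}\right) + 711\right) \left(-240\right) = \left(714 - \sqrt{29 + 2 i}\right) \left(-240\right) = -171360 + 240 \sqrt{29 + 2 i}$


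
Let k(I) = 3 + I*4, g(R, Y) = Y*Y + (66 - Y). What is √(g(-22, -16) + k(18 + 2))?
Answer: √421 ≈ 20.518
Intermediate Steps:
g(R, Y) = 66 + Y² - Y (g(R, Y) = Y² + (66 - Y) = 66 + Y² - Y)
k(I) = 3 + 4*I
√(g(-22, -16) + k(18 + 2)) = √((66 + (-16)² - 1*(-16)) + (3 + 4*(18 + 2))) = √((66 + 256 + 16) + (3 + 4*20)) = √(338 + (3 + 80)) = √(338 + 83) = √421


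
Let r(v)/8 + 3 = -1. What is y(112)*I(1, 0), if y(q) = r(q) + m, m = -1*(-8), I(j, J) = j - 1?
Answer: 0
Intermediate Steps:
r(v) = -32 (r(v) = -24 + 8*(-1) = -24 - 8 = -32)
I(j, J) = -1 + j
m = 8
y(q) = -24 (y(q) = -32 + 8 = -24)
y(112)*I(1, 0) = -24*(-1 + 1) = -24*0 = 0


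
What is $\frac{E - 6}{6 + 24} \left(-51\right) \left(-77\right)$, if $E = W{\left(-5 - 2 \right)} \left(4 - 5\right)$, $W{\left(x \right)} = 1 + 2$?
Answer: $- \frac{11781}{10} \approx -1178.1$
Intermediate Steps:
$W{\left(x \right)} = 3$
$E = -3$ ($E = 3 \left(4 - 5\right) = 3 \left(-1\right) = -3$)
$\frac{E - 6}{6 + 24} \left(-51\right) \left(-77\right) = \frac{-3 - 6}{6 + 24} \left(-51\right) \left(-77\right) = - \frac{9}{30} \left(-51\right) \left(-77\right) = \left(-9\right) \frac{1}{30} \left(-51\right) \left(-77\right) = \left(- \frac{3}{10}\right) \left(-51\right) \left(-77\right) = \frac{153}{10} \left(-77\right) = - \frac{11781}{10}$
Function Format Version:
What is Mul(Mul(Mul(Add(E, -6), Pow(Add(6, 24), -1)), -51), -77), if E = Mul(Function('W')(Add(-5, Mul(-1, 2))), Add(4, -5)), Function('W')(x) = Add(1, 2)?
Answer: Rational(-11781, 10) ≈ -1178.1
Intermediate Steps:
Function('W')(x) = 3
E = -3 (E = Mul(3, Add(4, -5)) = Mul(3, -1) = -3)
Mul(Mul(Mul(Add(E, -6), Pow(Add(6, 24), -1)), -51), -77) = Mul(Mul(Mul(Add(-3, -6), Pow(Add(6, 24), -1)), -51), -77) = Mul(Mul(Mul(-9, Pow(30, -1)), -51), -77) = Mul(Mul(Mul(-9, Rational(1, 30)), -51), -77) = Mul(Mul(Rational(-3, 10), -51), -77) = Mul(Rational(153, 10), -77) = Rational(-11781, 10)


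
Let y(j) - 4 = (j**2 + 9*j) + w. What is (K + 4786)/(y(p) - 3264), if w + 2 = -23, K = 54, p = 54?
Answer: 4840/117 ≈ 41.367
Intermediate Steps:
w = -25 (w = -2 - 23 = -25)
y(j) = -21 + j**2 + 9*j (y(j) = 4 + ((j**2 + 9*j) - 25) = 4 + (-25 + j**2 + 9*j) = -21 + j**2 + 9*j)
(K + 4786)/(y(p) - 3264) = (54 + 4786)/((-21 + 54**2 + 9*54) - 3264) = 4840/((-21 + 2916 + 486) - 3264) = 4840/(3381 - 3264) = 4840/117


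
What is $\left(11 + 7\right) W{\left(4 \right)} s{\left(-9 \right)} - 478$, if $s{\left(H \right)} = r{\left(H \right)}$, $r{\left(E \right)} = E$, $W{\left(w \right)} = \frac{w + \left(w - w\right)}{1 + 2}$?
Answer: $-694$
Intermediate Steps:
$W{\left(w \right)} = \frac{w}{3}$ ($W{\left(w \right)} = \frac{w + 0}{3} = w \frac{1}{3} = \frac{w}{3}$)
$s{\left(H \right)} = H$
$\left(11 + 7\right) W{\left(4 \right)} s{\left(-9 \right)} - 478 = \left(11 + 7\right) \frac{1}{3} \cdot 4 \left(-9\right) - 478 = 18 \cdot \frac{4}{3} \left(-9\right) - 478 = 24 \left(-9\right) - 478 = -216 - 478 = -694$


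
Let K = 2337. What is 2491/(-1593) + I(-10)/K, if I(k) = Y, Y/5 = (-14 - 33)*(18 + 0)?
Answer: -4186619/1240947 ≈ -3.3737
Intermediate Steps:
Y = -4230 (Y = 5*((-14 - 33)*(18 + 0)) = 5*(-47*18) = 5*(-846) = -4230)
I(k) = -4230
2491/(-1593) + I(-10)/K = 2491/(-1593) - 4230/2337 = 2491*(-1/1593) - 4230*1/2337 = -2491/1593 - 1410/779 = -4186619/1240947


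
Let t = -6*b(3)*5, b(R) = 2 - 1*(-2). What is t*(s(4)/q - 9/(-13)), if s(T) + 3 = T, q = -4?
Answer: -690/13 ≈ -53.077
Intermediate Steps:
b(R) = 4 (b(R) = 2 + 2 = 4)
s(T) = -3 + T
t = -120 (t = -6*4*5 = -24*5 = -120)
t*(s(4)/q - 9/(-13)) = -120*((-3 + 4)/(-4) - 9/(-13)) = -120*(1*(-¼) - 9*(-1/13)) = -120*(-¼ + 9/13) = -120*23/52 = -690/13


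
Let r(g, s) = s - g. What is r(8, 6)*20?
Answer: -40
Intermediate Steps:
r(8, 6)*20 = (6 - 1*8)*20 = (6 - 8)*20 = -2*20 = -40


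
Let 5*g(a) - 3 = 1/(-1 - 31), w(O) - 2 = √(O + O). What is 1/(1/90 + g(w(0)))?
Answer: 1440/871 ≈ 1.6533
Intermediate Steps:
w(O) = 2 + √2*√O (w(O) = 2 + √(O + O) = 2 + √(2*O) = 2 + √2*√O)
g(a) = 19/32 (g(a) = ⅗ + 1/(5*(-1 - 31)) = ⅗ + (⅕)/(-32) = ⅗ + (⅕)*(-1/32) = ⅗ - 1/160 = 19/32)
1/(1/90 + g(w(0))) = 1/(1/90 + 19/32) = 1/(871/1440) = 1440/871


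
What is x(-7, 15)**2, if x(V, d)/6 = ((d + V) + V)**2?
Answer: 36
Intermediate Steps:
x(V, d) = 6*(d + 2*V)**2 (x(V, d) = 6*((d + V) + V)**2 = 6*((V + d) + V)**2 = 6*(d + 2*V)**2)
x(-7, 15)**2 = (6*(15 + 2*(-7))**2)**2 = (6*(15 - 14)**2)**2 = (6*1**2)**2 = (6*1)**2 = 6**2 = 36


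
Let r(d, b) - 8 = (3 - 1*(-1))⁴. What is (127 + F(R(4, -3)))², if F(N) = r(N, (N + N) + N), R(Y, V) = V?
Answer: 152881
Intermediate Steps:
r(d, b) = 264 (r(d, b) = 8 + (3 - 1*(-1))⁴ = 8 + (3 + 1)⁴ = 8 + 4⁴ = 8 + 256 = 264)
F(N) = 264
(127 + F(R(4, -3)))² = (127 + 264)² = 391² = 152881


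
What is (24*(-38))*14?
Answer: -12768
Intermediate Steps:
(24*(-38))*14 = -912*14 = -12768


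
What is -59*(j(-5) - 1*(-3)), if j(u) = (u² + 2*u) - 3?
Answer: -885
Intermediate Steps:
j(u) = -3 + u² + 2*u
-59*(j(-5) - 1*(-3)) = -59*((-3 + (-5)² + 2*(-5)) - 1*(-3)) = -59*((-3 + 25 - 10) + 3) = -59*(12 + 3) = -59*15 = -885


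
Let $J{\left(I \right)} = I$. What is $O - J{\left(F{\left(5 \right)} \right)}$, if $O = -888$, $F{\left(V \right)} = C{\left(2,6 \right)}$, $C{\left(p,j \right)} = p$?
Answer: $-890$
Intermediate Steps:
$F{\left(V \right)} = 2$
$O - J{\left(F{\left(5 \right)} \right)} = -888 - 2 = -890$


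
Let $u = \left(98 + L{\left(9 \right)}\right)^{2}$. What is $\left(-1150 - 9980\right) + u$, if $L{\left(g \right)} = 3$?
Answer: $-929$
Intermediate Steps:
$u = 10201$ ($u = \left(98 + 3\right)^{2} = 101^{2} = 10201$)
$\left(-1150 - 9980\right) + u = \left(-1150 - 9980\right) + 10201 = -11130 + 10201 = -929$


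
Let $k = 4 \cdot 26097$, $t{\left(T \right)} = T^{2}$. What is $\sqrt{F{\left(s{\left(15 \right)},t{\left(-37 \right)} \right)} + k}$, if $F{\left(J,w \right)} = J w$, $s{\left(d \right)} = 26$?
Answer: $\sqrt{139982} \approx 374.14$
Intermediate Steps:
$k = 104388$
$\sqrt{F{\left(s{\left(15 \right)},t{\left(-37 \right)} \right)} + k} = \sqrt{26 \left(-37\right)^{2} + 104388} = \sqrt{26 \cdot 1369 + 104388} = \sqrt{35594 + 104388} = \sqrt{139982}$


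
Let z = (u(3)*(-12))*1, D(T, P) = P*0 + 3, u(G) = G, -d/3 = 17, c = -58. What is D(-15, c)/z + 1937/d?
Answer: -7765/204 ≈ -38.064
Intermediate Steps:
d = -51 (d = -3*17 = -51)
D(T, P) = 3 (D(T, P) = 0 + 3 = 3)
z = -36 (z = (3*(-12))*1 = -36*1 = -36)
D(-15, c)/z + 1937/d = 3/(-36) + 1937/(-51) = 3*(-1/36) + 1937*(-1/51) = -1/12 - 1937/51 = -7765/204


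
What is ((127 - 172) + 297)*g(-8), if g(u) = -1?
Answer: -252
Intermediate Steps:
((127 - 172) + 297)*g(-8) = ((127 - 172) + 297)*(-1) = (-45 + 297)*(-1) = 252*(-1) = -252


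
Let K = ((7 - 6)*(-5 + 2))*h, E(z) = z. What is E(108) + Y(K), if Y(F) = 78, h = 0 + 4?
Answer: 186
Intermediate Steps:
h = 4
K = -12 (K = ((7 - 6)*(-5 + 2))*4 = (1*(-3))*4 = -3*4 = -12)
E(108) + Y(K) = 108 + 78 = 186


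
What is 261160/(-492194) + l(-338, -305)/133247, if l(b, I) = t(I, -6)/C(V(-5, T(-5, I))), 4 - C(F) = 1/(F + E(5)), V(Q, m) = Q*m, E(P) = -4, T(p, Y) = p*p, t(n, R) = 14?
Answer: -8995041864238/16953302157803 ≈ -0.53058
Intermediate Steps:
T(p, Y) = p²
C(F) = 4 - 1/(-4 + F) (C(F) = 4 - 1/(F - 4) = 4 - 1/(-4 + F))
l(b, I) = 1806/517 (l(b, I) = 14/(((-17 + 4*(-5*(-5)²))/(-4 - 5*(-5)²))) = 14/(((-17 + 4*(-5*25))/(-4 - 5*25))) = 14/(((-17 + 4*(-125))/(-4 - 125))) = 14/(((-17 - 500)/(-129))) = 14/((-1/129*(-517))) = 14/(517/129) = 14*(129/517) = 1806/517)
261160/(-492194) + l(-338, -305)/133247 = 261160/(-492194) + (1806/517)/133247 = 261160*(-1/492194) + (1806/517)*(1/133247) = -130580/246097 + 1806/68888699 = -8995041864238/16953302157803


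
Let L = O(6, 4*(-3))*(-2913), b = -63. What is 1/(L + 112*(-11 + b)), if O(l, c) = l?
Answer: -1/25766 ≈ -3.8811e-5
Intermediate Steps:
L = -17478 (L = 6*(-2913) = -17478)
1/(L + 112*(-11 + b)) = 1/(-17478 + 112*(-11 - 63)) = 1/(-17478 + 112*(-74)) = 1/(-17478 - 8288) = 1/(-25766) = -1/25766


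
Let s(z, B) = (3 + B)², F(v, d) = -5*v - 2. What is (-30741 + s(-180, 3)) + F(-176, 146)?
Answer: -29827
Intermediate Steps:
F(v, d) = -2 - 5*v
(-30741 + s(-180, 3)) + F(-176, 146) = (-30741 + (3 + 3)²) + (-2 - 5*(-176)) = (-30741 + 6²) + (-2 + 880) = (-30741 + 36) + 878 = -30705 + 878 = -29827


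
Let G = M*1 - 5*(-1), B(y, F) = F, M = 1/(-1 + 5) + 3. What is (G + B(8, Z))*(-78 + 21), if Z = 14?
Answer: -5073/4 ≈ -1268.3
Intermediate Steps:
M = 13/4 (M = 1/4 + 3 = 13/4 ≈ 3.2500)
G = 33/4 (G = (13/4)*1 - 5*(-1) = 13/4 + 5 = 33/4 ≈ 8.2500)
(G + B(8, Z))*(-78 + 21) = (33/4 + 14)*(-78 + 21) = (89/4)*(-57) = -5073/4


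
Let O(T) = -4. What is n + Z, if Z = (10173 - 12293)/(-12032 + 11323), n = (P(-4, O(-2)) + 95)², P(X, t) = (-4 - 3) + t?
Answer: 5004824/709 ≈ 7059.0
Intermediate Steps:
P(X, t) = -7 + t
n = 7056 (n = ((-7 - 4) + 95)² = (-11 + 95)² = 84² = 7056)
Z = 2120/709 (Z = -2120/(-709) = -2120*(-1/709) = 2120/709 ≈ 2.9901)
n + Z = 7056 + 2120/709 = 5004824/709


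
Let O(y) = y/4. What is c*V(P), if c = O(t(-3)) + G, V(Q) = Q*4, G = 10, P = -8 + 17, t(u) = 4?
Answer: 396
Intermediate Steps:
O(y) = y/4 (O(y) = y*(1/4) = y/4)
P = 9
V(Q) = 4*Q
c = 11 (c = (1/4)*4 + 10 = 1 + 10 = 11)
c*V(P) = 11*(4*9) = 11*36 = 396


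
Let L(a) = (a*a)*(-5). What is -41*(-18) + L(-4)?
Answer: 658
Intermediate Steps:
L(a) = -5*a**2 (L(a) = a**2*(-5) = -5*a**2)
-41*(-18) + L(-4) = -41*(-18) - 5*(-4)**2 = 738 - 5*16 = 738 - 80 = 658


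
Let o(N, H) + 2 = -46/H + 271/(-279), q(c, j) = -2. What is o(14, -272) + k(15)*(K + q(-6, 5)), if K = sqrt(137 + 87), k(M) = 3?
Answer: -333991/37944 + 12*sqrt(14) ≈ 36.098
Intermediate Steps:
K = 4*sqrt(14) (K = sqrt(224) = 4*sqrt(14) ≈ 14.967)
o(N, H) = -829/279 - 46/H (o(N, H) = -2 + (-46/H + 271/(-279)) = -2 + (-46/H + 271*(-1/279)) = -2 + (-46/H - 271/279) = -2 + (-271/279 - 46/H) = -829/279 - 46/H)
o(14, -272) + k(15)*(K + q(-6, 5)) = (-829/279 - 46/(-272)) + 3*(4*sqrt(14) - 2) = (-829/279 - 46*(-1/272)) + 3*(-2 + 4*sqrt(14)) = (-829/279 + 23/136) + (-6 + 12*sqrt(14)) = -106327/37944 + (-6 + 12*sqrt(14)) = -333991/37944 + 12*sqrt(14)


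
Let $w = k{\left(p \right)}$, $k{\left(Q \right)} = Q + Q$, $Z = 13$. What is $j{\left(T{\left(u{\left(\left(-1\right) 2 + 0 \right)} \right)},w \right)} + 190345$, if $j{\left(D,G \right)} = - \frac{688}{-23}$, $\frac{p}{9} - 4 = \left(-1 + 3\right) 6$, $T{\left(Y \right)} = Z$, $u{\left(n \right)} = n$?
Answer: $\frac{4378623}{23} \approx 1.9038 \cdot 10^{5}$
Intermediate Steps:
$T{\left(Y \right)} = 13$
$p = 144$ ($p = 36 + 9 \left(-1 + 3\right) 6 = 36 + 9 \cdot 2 \cdot 6 = 36 + 9 \cdot 12 = 36 + 108 = 144$)
$k{\left(Q \right)} = 2 Q$
$w = 288$ ($w = 2 \cdot 144 = 288$)
$j{\left(D,G \right)} = \frac{688}{23}$ ($j{\left(D,G \right)} = \left(-688\right) \left(- \frac{1}{23}\right) = \frac{688}{23}$)
$j{\left(T{\left(u{\left(\left(-1\right) 2 + 0 \right)} \right)},w \right)} + 190345 = \frac{688}{23} + 190345 = \frac{4378623}{23}$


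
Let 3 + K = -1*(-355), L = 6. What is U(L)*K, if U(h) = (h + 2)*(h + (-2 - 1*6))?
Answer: -5632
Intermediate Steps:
U(h) = (-8 + h)*(2 + h) (U(h) = (2 + h)*(h + (-2 - 6)) = (2 + h)*(h - 8) = (2 + h)*(-8 + h) = (-8 + h)*(2 + h))
K = 352 (K = -3 - 1*(-355) = -3 + 355 = 352)
U(L)*K = (-16 + 6**2 - 6*6)*352 = (-16 + 36 - 36)*352 = -16*352 = -5632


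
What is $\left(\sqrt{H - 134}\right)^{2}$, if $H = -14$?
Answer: $-148$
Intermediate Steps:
$\left(\sqrt{H - 134}\right)^{2} = \left(\sqrt{-14 - 134}\right)^{2} = \left(\sqrt{-148}\right)^{2} = \left(2 i \sqrt{37}\right)^{2} = -148$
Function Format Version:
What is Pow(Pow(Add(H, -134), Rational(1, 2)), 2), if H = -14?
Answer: -148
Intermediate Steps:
Pow(Pow(Add(H, -134), Rational(1, 2)), 2) = Pow(Pow(Add(-14, -134), Rational(1, 2)), 2) = Pow(Pow(-148, Rational(1, 2)), 2) = Pow(Mul(2, I, Pow(37, Rational(1, 2))), 2) = -148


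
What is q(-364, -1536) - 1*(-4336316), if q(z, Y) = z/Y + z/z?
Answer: 1665145819/384 ≈ 4.3363e+6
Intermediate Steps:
q(z, Y) = 1 + z/Y (q(z, Y) = z/Y + 1 = 1 + z/Y)
q(-364, -1536) - 1*(-4336316) = (-1536 - 364)/(-1536) - 1*(-4336316) = -1/1536*(-1900) + 4336316 = 475/384 + 4336316 = 1665145819/384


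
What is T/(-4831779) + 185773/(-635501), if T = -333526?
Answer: -685657973641/3070600386279 ≈ -0.22330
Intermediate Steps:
T/(-4831779) + 185773/(-635501) = -333526/(-4831779) + 185773/(-635501) = -333526*(-1/4831779) + 185773*(-1/635501) = 333526/4831779 - 185773/635501 = -685657973641/3070600386279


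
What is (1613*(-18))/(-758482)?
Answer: 14517/379241 ≈ 0.038279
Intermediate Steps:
(1613*(-18))/(-758482) = -29034*(-1/758482) = 14517/379241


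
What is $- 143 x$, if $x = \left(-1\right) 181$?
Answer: $25883$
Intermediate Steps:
$x = -181$
$- 143 x = \left(-143\right) \left(-181\right) = 25883$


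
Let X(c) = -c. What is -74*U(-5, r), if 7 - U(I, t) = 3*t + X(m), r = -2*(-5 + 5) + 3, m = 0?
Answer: 148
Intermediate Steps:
r = 3 (r = -2*0 + 3 = 0 + 3 = 3)
U(I, t) = 7 - 3*t (U(I, t) = 7 - (3*t - 1*0) = 7 - (3*t + 0) = 7 - 3*t)
-74*U(-5, r) = -74*(7 - 3*3) = -74*(7 - 9) = -74*(-2) = 148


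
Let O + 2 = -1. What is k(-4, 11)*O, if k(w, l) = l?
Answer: -33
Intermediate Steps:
O = -3 (O = -2 - 1 = -3)
k(-4, 11)*O = 11*(-3) = -33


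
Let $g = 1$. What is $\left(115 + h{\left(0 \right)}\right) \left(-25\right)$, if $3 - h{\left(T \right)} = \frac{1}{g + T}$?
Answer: $-2925$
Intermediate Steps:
$h{\left(T \right)} = 3 - \frac{1}{1 + T}$
$\left(115 + h{\left(0 \right)}\right) \left(-25\right) = \left(115 + \frac{2 + 3 \cdot 0}{1 + 0}\right) \left(-25\right) = \left(115 + \frac{2 + 0}{1}\right) \left(-25\right) = \left(115 + 1 \cdot 2\right) \left(-25\right) = \left(115 + 2\right) \left(-25\right) = 117 \left(-25\right) = -2925$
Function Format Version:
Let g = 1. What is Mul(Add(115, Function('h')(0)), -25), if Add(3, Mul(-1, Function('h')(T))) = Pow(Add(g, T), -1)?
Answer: -2925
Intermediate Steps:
Function('h')(T) = Add(3, Mul(-1, Pow(Add(1, T), -1)))
Mul(Add(115, Function('h')(0)), -25) = Mul(Add(115, Mul(Pow(Add(1, 0), -1), Add(2, Mul(3, 0)))), -25) = Mul(Add(115, Mul(Pow(1, -1), Add(2, 0))), -25) = Mul(Add(115, Mul(1, 2)), -25) = Mul(Add(115, 2), -25) = Mul(117, -25) = -2925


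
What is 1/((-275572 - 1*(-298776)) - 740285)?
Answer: -1/717081 ≈ -1.3945e-6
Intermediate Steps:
1/((-275572 - 1*(-298776)) - 740285) = 1/((-275572 + 298776) - 740285) = 1/(23204 - 740285) = 1/(-717081) = -1/717081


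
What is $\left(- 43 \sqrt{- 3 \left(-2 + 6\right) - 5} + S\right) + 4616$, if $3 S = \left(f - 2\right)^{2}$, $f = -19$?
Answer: $4763 - 43 i \sqrt{17} \approx 4763.0 - 177.29 i$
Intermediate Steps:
$S = 147$ ($S = \frac{\left(-19 - 2\right)^{2}}{3} = \frac{\left(-21\right)^{2}}{3} = \frac{1}{3} \cdot 441 = 147$)
$\left(- 43 \sqrt{- 3 \left(-2 + 6\right) - 5} + S\right) + 4616 = \left(- 43 \sqrt{- 3 \left(-2 + 6\right) - 5} + 147\right) + 4616 = \left(- 43 \sqrt{\left(-3\right) 4 - 5} + 147\right) + 4616 = \left(- 43 \sqrt{-12 - 5} + 147\right) + 4616 = \left(- 43 \sqrt{-17} + 147\right) + 4616 = \left(- 43 i \sqrt{17} + 147\right) + 4616 = \left(147 - 43 i \sqrt{17}\right) + 4616 = 4763 - 43 i \sqrt{17}$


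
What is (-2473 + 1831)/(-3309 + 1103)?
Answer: 321/1103 ≈ 0.29102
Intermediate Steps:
(-2473 + 1831)/(-3309 + 1103) = -642/(-2206) = -642*(-1/2206) = 321/1103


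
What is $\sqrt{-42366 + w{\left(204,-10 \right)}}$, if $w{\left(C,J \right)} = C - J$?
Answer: $2 i \sqrt{10538} \approx 205.31 i$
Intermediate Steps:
$\sqrt{-42366 + w{\left(204,-10 \right)}} = \sqrt{-42366 + \left(204 - -10\right)} = \sqrt{-42366 + \left(204 + 10\right)} = \sqrt{-42366 + 214} = \sqrt{-42152} = 2 i \sqrt{10538}$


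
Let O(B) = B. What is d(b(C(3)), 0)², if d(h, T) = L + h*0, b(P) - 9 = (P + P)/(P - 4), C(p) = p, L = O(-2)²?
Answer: 16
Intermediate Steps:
L = 4 (L = (-2)² = 4)
b(P) = 9 + 2*P/(-4 + P) (b(P) = 9 + (P + P)/(P - 4) = 9 + (2*P)/(-4 + P) = 9 + 2*P/(-4 + P))
d(h, T) = 4 (d(h, T) = 4 + h*0 = 4 + 0 = 4)
d(b(C(3)), 0)² = 4² = 16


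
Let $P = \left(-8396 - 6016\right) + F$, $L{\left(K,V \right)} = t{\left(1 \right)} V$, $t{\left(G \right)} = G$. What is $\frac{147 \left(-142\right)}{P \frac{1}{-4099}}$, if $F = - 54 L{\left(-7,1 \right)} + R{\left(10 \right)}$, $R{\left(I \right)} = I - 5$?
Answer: $- \frac{85562526}{14461} \approx -5916.8$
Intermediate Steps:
$R{\left(I \right)} = -5 + I$
$L{\left(K,V \right)} = V$ ($L{\left(K,V \right)} = 1 V = V$)
$F = -49$ ($F = \left(-54\right) 1 + \left(-5 + 10\right) = -54 + 5 = -49$)
$P = -14461$ ($P = \left(-8396 - 6016\right) - 49 = -14412 - 49 = -14461$)
$\frac{147 \left(-142\right)}{P \frac{1}{-4099}} = \frac{147 \left(-142\right)}{\left(-14461\right) \frac{1}{-4099}} = - \frac{20874}{\left(-14461\right) \left(- \frac{1}{4099}\right)} = - \frac{20874}{\frac{14461}{4099}} = \left(-20874\right) \frac{4099}{14461} = - \frac{85562526}{14461}$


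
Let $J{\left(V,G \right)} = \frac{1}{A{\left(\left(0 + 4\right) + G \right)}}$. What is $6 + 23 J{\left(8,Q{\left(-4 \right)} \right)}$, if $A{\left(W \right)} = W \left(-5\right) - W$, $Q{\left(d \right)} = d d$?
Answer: $\frac{697}{120} \approx 5.8083$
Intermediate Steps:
$Q{\left(d \right)} = d^{2}$
$A{\left(W \right)} = - 6 W$ ($A{\left(W \right)} = - 5 W - W = - 6 W$)
$J{\left(V,G \right)} = \frac{1}{-24 - 6 G}$ ($J{\left(V,G \right)} = \frac{1}{\left(-6\right) \left(\left(0 + 4\right) + G\right)} = \frac{1}{\left(-6\right) \left(4 + G\right)} = \frac{1}{-24 - 6 G}$)
$6 + 23 J{\left(8,Q{\left(-4 \right)} \right)} = 6 + 23 \frac{1}{6 \left(-4 - \left(-4\right)^{2}\right)} = 6 + 23 \frac{1}{6 \left(-4 - 16\right)} = 6 + 23 \frac{1}{6 \left(-20\right)} = 6 + 23 \cdot \frac{1}{6} \left(- \frac{1}{20}\right) = 6 + 23 \left(- \frac{1}{120}\right) = 6 - \frac{23}{120} = \frac{697}{120}$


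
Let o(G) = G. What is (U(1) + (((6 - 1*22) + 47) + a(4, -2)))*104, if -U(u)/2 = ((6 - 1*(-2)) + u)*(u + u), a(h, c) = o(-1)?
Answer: -624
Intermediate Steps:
a(h, c) = -1
U(u) = -4*u*(8 + u) (U(u) = -2*((6 - 1*(-2)) + u)*(u + u) = -2*((6 + 2) + u)*2*u = -2*(8 + u)*2*u = -4*u*(8 + u))
(U(1) + (((6 - 1*22) + 47) + a(4, -2)))*104 = (-4*1*(8 + 1) + (((6 - 1*22) + 47) - 1))*104 = (-4*1*9 + (((6 - 22) + 47) - 1))*104 = (-36 + ((-16 + 47) - 1))*104 = (-36 + (31 - 1))*104 = (-36 + 30)*104 = -6*104 = -624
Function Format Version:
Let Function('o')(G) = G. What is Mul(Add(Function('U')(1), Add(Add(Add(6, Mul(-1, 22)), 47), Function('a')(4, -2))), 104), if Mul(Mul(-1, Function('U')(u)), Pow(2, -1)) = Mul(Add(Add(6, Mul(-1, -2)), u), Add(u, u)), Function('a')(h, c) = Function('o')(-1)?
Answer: -624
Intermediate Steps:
Function('a')(h, c) = -1
Function('U')(u) = Mul(-4, u, Add(8, u)) (Function('U')(u) = Mul(-2, Mul(Add(Add(6, Mul(-1, -2)), u), Add(u, u))) = Mul(-2, Mul(Add(Add(6, 2), u), Mul(2, u))) = Mul(-2, Mul(Add(8, u), Mul(2, u))) = Mul(-2, Mul(2, u, Add(8, u))) = Mul(-4, u, Add(8, u)))
Mul(Add(Function('U')(1), Add(Add(Add(6, Mul(-1, 22)), 47), Function('a')(4, -2))), 104) = Mul(Add(Mul(-4, 1, Add(8, 1)), Add(Add(Add(6, Mul(-1, 22)), 47), -1)), 104) = Mul(Add(Mul(-4, 1, 9), Add(Add(Add(6, -22), 47), -1)), 104) = Mul(Add(-36, Add(Add(-16, 47), -1)), 104) = Mul(Add(-36, Add(31, -1)), 104) = Mul(Add(-36, 30), 104) = Mul(-6, 104) = -624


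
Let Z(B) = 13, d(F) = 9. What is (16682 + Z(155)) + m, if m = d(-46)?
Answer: 16704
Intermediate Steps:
m = 9
(16682 + Z(155)) + m = (16682 + 13) + 9 = 16695 + 9 = 16704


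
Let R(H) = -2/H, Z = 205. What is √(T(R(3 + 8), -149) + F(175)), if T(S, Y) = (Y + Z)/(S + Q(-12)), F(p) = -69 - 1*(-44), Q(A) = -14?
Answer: I*√44031/39 ≈ 5.3804*I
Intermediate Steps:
F(p) = -25 (F(p) = -69 + 44 = -25)
T(S, Y) = (205 + Y)/(-14 + S) (T(S, Y) = (Y + 205)/(S - 14) = (205 + Y)/(-14 + S))
√(T(R(3 + 8), -149) + F(175)) = √((205 - 149)/(-14 - 2/(3 + 8)) - 25) = √(56/(-14 - 2/11) - 25) = √(56/(-156/11) - 25) = √(-11/156*56 - 25) = √(-154/39 - 25) = √(-1129/39) = I*√44031/39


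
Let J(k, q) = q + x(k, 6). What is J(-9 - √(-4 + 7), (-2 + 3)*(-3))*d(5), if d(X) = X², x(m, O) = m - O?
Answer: -450 - 25*√3 ≈ -493.30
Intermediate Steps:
J(k, q) = -6 + k + q (J(k, q) = q + (k - 1*6) = q + (k - 6) = q + (-6 + k) = -6 + k + q)
J(-9 - √(-4 + 7), (-2 + 3)*(-3))*d(5) = (-6 + (-9 - √(-4 + 7)) + (-2 + 3)*(-3))*5² = (-6 + (-9 - √3) + 1*(-3))*25 = (-6 + (-9 - √3) - 3)*25 = (-18 - √3)*25 = -450 - 25*√3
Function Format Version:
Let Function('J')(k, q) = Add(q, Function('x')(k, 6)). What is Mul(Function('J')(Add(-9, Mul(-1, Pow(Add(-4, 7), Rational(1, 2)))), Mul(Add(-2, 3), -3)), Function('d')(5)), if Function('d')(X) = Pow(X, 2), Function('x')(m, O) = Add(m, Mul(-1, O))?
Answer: Add(-450, Mul(-25, Pow(3, Rational(1, 2)))) ≈ -493.30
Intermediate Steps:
Function('J')(k, q) = Add(-6, k, q) (Function('J')(k, q) = Add(q, Add(k, Mul(-1, 6))) = Add(q, Add(k, -6)) = Add(q, Add(-6, k)) = Add(-6, k, q))
Mul(Function('J')(Add(-9, Mul(-1, Pow(Add(-4, 7), Rational(1, 2)))), Mul(Add(-2, 3), -3)), Function('d')(5)) = Mul(Add(-6, Add(-9, Mul(-1, Pow(Add(-4, 7), Rational(1, 2)))), Mul(Add(-2, 3), -3)), Pow(5, 2)) = Mul(Add(-6, Add(-9, Mul(-1, Pow(3, Rational(1, 2)))), Mul(1, -3)), 25) = Mul(Add(-6, Add(-9, Mul(-1, Pow(3, Rational(1, 2)))), -3), 25) = Mul(Add(-18, Mul(-1, Pow(3, Rational(1, 2)))), 25) = Add(-450, Mul(-25, Pow(3, Rational(1, 2))))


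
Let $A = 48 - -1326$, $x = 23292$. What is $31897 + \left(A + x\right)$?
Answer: $56563$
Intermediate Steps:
$A = 1374$ ($A = 48 + 1326 = 1374$)
$31897 + \left(A + x\right) = 31897 + \left(1374 + 23292\right) = 31897 + 24666 = 56563$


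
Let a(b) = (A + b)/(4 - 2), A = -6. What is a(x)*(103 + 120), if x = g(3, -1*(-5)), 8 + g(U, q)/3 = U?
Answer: -4683/2 ≈ -2341.5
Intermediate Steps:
g(U, q) = -24 + 3*U
x = -15 (x = -24 + 3*3 = -24 + 9 = -15)
a(b) = -3 + b/2 (a(b) = (-6 + b)/(4 - 2) = (-6 + b)/2 = (-6 + b)*(½) = -3 + b/2)
a(x)*(103 + 120) = (-3 + (½)*(-15))*(103 + 120) = (-3 - 15/2)*223 = -21/2*223 = -4683/2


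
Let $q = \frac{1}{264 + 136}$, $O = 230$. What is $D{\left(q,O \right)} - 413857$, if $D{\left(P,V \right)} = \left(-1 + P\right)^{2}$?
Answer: $- \frac{66216960799}{160000} \approx -4.1386 \cdot 10^{5}$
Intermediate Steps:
$q = \frac{1}{400} \approx 0.0025$
$D{\left(q,O \right)} - 413857 = \left(-1 + \frac{1}{400}\right)^{2} - 413857 = \left(- \frac{399}{400}\right)^{2} - 413857 = \frac{159201}{160000} - 413857 = - \frac{66216960799}{160000}$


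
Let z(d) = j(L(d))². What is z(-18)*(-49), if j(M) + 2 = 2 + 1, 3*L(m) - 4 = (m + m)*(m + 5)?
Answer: -49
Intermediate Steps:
L(m) = 4/3 + 2*m*(5 + m)/3 (L(m) = 4/3 + ((m + m)*(m + 5))/3 = 4/3 + ((2*m)*(5 + m))/3 = 4/3 + (2*m*(5 + m))/3 = 4/3 + 2*m*(5 + m)/3)
j(M) = 1 (j(M) = -2 + (2 + 1) = -2 + 3 = 1)
z(d) = 1 (z(d) = 1² = 1)
z(-18)*(-49) = 1*(-49) = -49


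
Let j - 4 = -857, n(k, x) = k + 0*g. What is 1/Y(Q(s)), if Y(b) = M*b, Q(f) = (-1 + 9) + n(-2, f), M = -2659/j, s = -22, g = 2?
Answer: 853/15954 ≈ 0.053466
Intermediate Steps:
n(k, x) = k (n(k, x) = k + 0*2 = k + 0 = k)
j = -853 (j = 4 - 857 = -853)
M = 2659/853 (M = -2659/(-853) = -2659*(-1/853) = 2659/853 ≈ 3.1172)
Q(f) = 6 (Q(f) = (-1 + 9) - 2 = 8 - 2 = 6)
Y(b) = 2659*b/853
1/Y(Q(s)) = 1/((2659/853)*6) = 1/(15954/853) = 853/15954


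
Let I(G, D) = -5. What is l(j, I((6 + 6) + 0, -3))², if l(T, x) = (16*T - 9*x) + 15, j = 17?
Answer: 110224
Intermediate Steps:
l(T, x) = 15 - 9*x + 16*T (l(T, x) = (-9*x + 16*T) + 15 = 15 - 9*x + 16*T)
l(j, I((6 + 6) + 0, -3))² = (15 - 9*(-5) + 16*17)² = (15 + 45 + 272)² = 332² = 110224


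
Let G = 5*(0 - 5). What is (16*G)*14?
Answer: -5600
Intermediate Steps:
G = -25 (G = 5*(-5) = -25)
(16*G)*14 = (16*(-25))*14 = -400*14 = -5600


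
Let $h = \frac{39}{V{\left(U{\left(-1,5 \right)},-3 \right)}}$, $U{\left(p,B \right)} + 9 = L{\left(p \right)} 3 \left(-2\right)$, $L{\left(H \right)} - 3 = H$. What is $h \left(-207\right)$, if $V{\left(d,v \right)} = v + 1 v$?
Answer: $\frac{2691}{2} \approx 1345.5$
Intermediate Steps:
$L{\left(H \right)} = 3 + H$
$U{\left(p,B \right)} = -27 - 6 p$ ($U{\left(p,B \right)} = -9 + \left(3 + p\right) 3 \left(-2\right) = -9 + \left(9 + 3 p\right) \left(-2\right) = -9 - \left(18 + 6 p\right) = -27 - 6 p$)
$V{\left(d,v \right)} = 2 v$ ($V{\left(d,v \right)} = v + v = 2 v$)
$h = - \frac{13}{2}$ ($h = \frac{39}{2 \left(-3\right)} = \frac{39}{-6} = 39 \left(- \frac{1}{6}\right) = - \frac{13}{2} \approx -6.5$)
$h \left(-207\right) = \left(- \frac{13}{2}\right) \left(-207\right) = \frac{2691}{2}$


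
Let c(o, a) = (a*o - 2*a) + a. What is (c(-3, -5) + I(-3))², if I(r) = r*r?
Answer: 841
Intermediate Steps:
c(o, a) = -a + a*o (c(o, a) = (-2*a + a*o) + a = -a + a*o)
I(r) = r²
(c(-3, -5) + I(-3))² = (-5*(-1 - 3) + (-3)²)² = (-5*(-4) + 9)² = (20 + 9)² = 29² = 841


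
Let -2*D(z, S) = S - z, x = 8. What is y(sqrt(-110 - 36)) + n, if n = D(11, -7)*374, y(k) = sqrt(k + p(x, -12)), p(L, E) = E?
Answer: 3366 + sqrt(-12 + I*sqrt(146)) ≈ 3367.6 + 3.8098*I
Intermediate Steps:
y(k) = sqrt(-12 + k) (y(k) = sqrt(k - 12) = sqrt(-12 + k))
D(z, S) = z/2 - S/2 (D(z, S) = -(S - z)/2 = z/2 - S/2)
n = 3366 (n = ((1/2)*11 - 1/2*(-7))*374 = (11/2 + 7/2)*374 = 9*374 = 3366)
y(sqrt(-110 - 36)) + n = sqrt(-12 + sqrt(-110 - 36)) + 3366 = sqrt(-12 + sqrt(-146)) + 3366 = sqrt(-12 + I*sqrt(146)) + 3366 = 3366 + sqrt(-12 + I*sqrt(146))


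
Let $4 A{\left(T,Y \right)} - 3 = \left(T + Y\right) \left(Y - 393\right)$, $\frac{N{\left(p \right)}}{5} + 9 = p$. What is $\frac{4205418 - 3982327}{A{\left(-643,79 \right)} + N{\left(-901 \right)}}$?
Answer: $\frac{52492}{9347} \approx 5.6159$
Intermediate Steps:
$N{\left(p \right)} = -45 + 5 p$
$A{\left(T,Y \right)} = \frac{3}{4} + \frac{\left(-393 + Y\right) \left(T + Y\right)}{4}$ ($A{\left(T,Y \right)} = \frac{3}{4} + \frac{\left(T + Y\right) \left(Y - 393\right)}{4} = \frac{3}{4} + \frac{\left(T + Y\right) \left(-393 + Y\right)}{4} = \frac{3}{4} + \frac{\left(-393 + Y\right) \left(T + Y\right)}{4}$)
$\frac{4205418 - 3982327}{A{\left(-643,79 \right)} + N{\left(-901 \right)}} = \frac{4205418 - 3982327}{\left(\frac{3}{4} - - \frac{252699}{4} - \frac{31047}{4} + \frac{79^{2}}{4} + \frac{1}{4} \left(-643\right) 79\right) + \left(-45 + 5 \left(-901\right)\right)} = \frac{223091}{\left(\frac{3}{4} + \frac{252699}{4} - \frac{31047}{4} + \frac{1}{4} \cdot 6241 - \frac{50797}{4}\right) - 4550} = \frac{223091}{\left(\frac{3}{4} + \frac{252699}{4} - \frac{31047}{4} + \frac{6241}{4} - \frac{50797}{4}\right) - 4550} = \frac{223091}{\frac{177099}{4} - 4550} = \frac{223091}{\frac{158899}{4}} = 223091 \cdot \frac{4}{158899} = \frac{52492}{9347}$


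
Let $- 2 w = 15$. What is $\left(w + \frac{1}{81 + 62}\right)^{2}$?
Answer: $\frac{4592449}{81796} \approx 56.145$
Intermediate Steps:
$w = - \frac{15}{2}$ ($w = \left(- \frac{1}{2}\right) 15 = - \frac{15}{2} \approx -7.5$)
$\left(w + \frac{1}{81 + 62}\right)^{2} = \left(- \frac{15}{2} + \frac{1}{81 + 62}\right)^{2} = \left(- \frac{15}{2} + \frac{1}{143}\right)^{2} = \left(- \frac{2143}{286}\right)^{2} = \frac{4592449}{81796}$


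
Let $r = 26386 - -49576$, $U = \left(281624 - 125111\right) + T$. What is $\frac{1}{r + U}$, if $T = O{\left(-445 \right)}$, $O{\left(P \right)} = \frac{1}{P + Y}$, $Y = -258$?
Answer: $\frac{703}{163429924} \approx 4.3015 \cdot 10^{-6}$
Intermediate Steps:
$O{\left(P \right)} = \frac{1}{-258 + P}$ ($O{\left(P \right)} = \frac{1}{P - 258} = \frac{1}{-258 + P}$)
$T = - \frac{1}{703}$ ($T = \frac{1}{-258 - 445} = \frac{1}{-703} = - \frac{1}{703} \approx -0.0014225$)
$U = \frac{110028638}{703}$ ($U = \left(281624 - 125111\right) - \frac{1}{703} = 156513 - \frac{1}{703} = \frac{110028638}{703} \approx 1.5651 \cdot 10^{5}$)
$r = 75962$ ($r = 26386 + 49576 = 75962$)
$\frac{1}{r + U} = \frac{1}{75962 + \frac{110028638}{703}} = \frac{1}{\frac{163429924}{703}} = \frac{703}{163429924}$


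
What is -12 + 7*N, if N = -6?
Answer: -54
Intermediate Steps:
-12 + 7*N = -12 + 7*(-6) = -12 - 42 = -54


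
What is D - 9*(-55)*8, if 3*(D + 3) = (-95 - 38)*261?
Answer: -7614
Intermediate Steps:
D = -11574 (D = -3 + ((-95 - 38)*261)/3 = -3 + (-133*261)/3 = -3 + (1/3)*(-34713) = -3 - 11571 = -11574)
D - 9*(-55)*8 = -11574 - 9*(-55)*8 = -11574 + 495*8 = -11574 + 3960 = -7614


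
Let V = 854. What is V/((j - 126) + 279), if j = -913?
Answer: -427/380 ≈ -1.1237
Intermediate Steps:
V/((j - 126) + 279) = 854/((-913 - 126) + 279) = 854/(-1039 + 279) = 854/(-760) = 854*(-1/760) = -427/380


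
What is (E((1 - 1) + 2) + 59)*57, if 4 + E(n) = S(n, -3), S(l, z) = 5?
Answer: 3420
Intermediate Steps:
E(n) = 1 (E(n) = -4 + 5 = 1)
(E((1 - 1) + 2) + 59)*57 = (1 + 59)*57 = 60*57 = 3420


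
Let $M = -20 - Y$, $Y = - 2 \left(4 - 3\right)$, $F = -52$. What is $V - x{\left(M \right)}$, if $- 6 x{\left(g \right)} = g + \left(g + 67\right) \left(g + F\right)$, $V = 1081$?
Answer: $\frac{1519}{3} \approx 506.33$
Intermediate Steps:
$Y = -2$ ($Y = \left(-2\right) 1 = -2$)
$M = -18$ ($M = -20 - -2 = -20 + 2 = -18$)
$x{\left(g \right)} = - \frac{g}{6} - \frac{\left(-52 + g\right) \left(67 + g\right)}{6}$ ($x{\left(g \right)} = - \frac{g + \left(g + 67\right) \left(g - 52\right)}{6} = - \frac{g + \left(67 + g\right) \left(-52 + g\right)}{6} = - \frac{g + \left(-52 + g\right) \left(67 + g\right)}{6} = - \frac{g}{6} - \frac{\left(-52 + g\right) \left(67 + g\right)}{6}$)
$V - x{\left(M \right)} = 1081 - \left(\frac{1742}{3} - -48 - \frac{\left(-18\right)^{2}}{6}\right) = 1081 - \left(\frac{1742}{3} + 48 - 54\right) = 1081 - \frac{1724}{3} = \frac{1519}{3}$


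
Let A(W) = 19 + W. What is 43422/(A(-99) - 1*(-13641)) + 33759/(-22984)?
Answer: 540205449/311686024 ≈ 1.7332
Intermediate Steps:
43422/(A(-99) - 1*(-13641)) + 33759/(-22984) = 43422/((19 - 99) - 1*(-13641)) + 33759/(-22984) = 43422/(-80 + 13641) + 33759*(-1/22984) = 43422/13561 - 33759/22984 = 540205449/311686024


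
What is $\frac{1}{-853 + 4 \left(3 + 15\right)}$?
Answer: $- \frac{1}{781} \approx -0.0012804$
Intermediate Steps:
$\frac{1}{-853 + 4 \left(3 + 15\right)} = \frac{1}{-853 + 4 \cdot 18} = \frac{1}{-853 + 72} = \frac{1}{-781} = - \frac{1}{781}$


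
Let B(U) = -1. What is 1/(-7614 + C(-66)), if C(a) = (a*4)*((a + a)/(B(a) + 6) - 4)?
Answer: 5/2058 ≈ 0.0024295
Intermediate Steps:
C(a) = 4*a*(-4 + 2*a/5) (C(a) = (a*4)*((a + a)/(-1 + 6) - 4) = (4*a)*((2*a)/5 - 4) = (4*a)*((2*a)*(⅕) - 4) = (4*a)*(2*a/5 - 4) = (4*a)*(-4 + 2*a/5) = 4*a*(-4 + 2*a/5))
1/(-7614 + C(-66)) = 1/(-7614 + (8/5)*(-66)*(-10 - 66)) = 1/(-7614 + (8/5)*(-66)*(-76)) = 1/(-7614 + 40128/5) = 1/(2058/5) = 5/2058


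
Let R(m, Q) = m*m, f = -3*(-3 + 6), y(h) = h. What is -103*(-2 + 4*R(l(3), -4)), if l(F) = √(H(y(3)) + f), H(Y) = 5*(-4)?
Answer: 12154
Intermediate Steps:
H(Y) = -20
f = -9 (f = -3*3 = -9)
l(F) = I*√29 (l(F) = √(-20 - 9) = √(-29) = I*√29)
R(m, Q) = m²
-103*(-2 + 4*R(l(3), -4)) = -103*(-2 + 4*(I*√29)²) = -103*(-2 + 4*(-29)) = -103*(-2 - 116) = -103*(-118) = 12154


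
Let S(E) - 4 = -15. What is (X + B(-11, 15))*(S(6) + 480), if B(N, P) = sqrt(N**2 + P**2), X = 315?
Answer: 147735 + 469*sqrt(346) ≈ 1.5646e+5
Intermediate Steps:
S(E) = -11 (S(E) = 4 - 15 = -11)
(X + B(-11, 15))*(S(6) + 480) = (315 + sqrt((-11)**2 + 15**2))*(-11 + 480) = (315 + sqrt(121 + 225))*469 = (315 + sqrt(346))*469 = 147735 + 469*sqrt(346)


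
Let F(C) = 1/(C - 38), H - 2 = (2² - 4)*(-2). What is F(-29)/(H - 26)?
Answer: 1/1608 ≈ 0.00062189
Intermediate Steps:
H = 2 (H = 2 + (2² - 4)*(-2) = 2 + (4 - 4)*(-2) = 2 + 0*(-2) = 2 + 0 = 2)
F(C) = 1/(-38 + C)
F(-29)/(H - 26) = 1/((2 - 26)*(-38 - 29)) = 1/(-24*(-67)) = -1/24*(-1/67) = 1/1608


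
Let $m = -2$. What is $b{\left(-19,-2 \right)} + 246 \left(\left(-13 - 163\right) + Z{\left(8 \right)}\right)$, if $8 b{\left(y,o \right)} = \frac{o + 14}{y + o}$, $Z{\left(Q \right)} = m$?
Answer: $- \frac{613033}{14} \approx -43788.0$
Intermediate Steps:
$Z{\left(Q \right)} = -2$
$b{\left(y,o \right)} = \frac{14 + o}{8 \left(o + y\right)}$ ($b{\left(y,o \right)} = \frac{\left(o + 14\right) \frac{1}{y + o}}{8} = \frac{\left(14 + o\right) \frac{1}{o + y}}{8} = \frac{\frac{1}{o + y} \left(14 + o\right)}{8} = \frac{14 + o}{8 \left(o + y\right)}$)
$b{\left(-19,-2 \right)} + 246 \left(\left(-13 - 163\right) + Z{\left(8 \right)}\right) = \frac{14 - 2}{8 \left(-2 - 19\right)} + 246 \left(\left(-13 - 163\right) - 2\right) = \frac{1}{8} \frac{1}{-21} \cdot 12 + 246 \left(-176 - 2\right) = \frac{1}{8} \left(- \frac{1}{21}\right) 12 + 246 \left(-178\right) = - \frac{1}{14} - 43788 = - \frac{613033}{14}$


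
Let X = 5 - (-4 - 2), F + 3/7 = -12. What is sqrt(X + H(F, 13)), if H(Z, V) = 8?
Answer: sqrt(19) ≈ 4.3589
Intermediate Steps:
F = -87/7 (F = -3/7 - 12 = -87/7 ≈ -12.429)
X = 11 (X = 5 - 1*(-6) = 5 + 6 = 11)
sqrt(X + H(F, 13)) = sqrt(11 + 8) = sqrt(19)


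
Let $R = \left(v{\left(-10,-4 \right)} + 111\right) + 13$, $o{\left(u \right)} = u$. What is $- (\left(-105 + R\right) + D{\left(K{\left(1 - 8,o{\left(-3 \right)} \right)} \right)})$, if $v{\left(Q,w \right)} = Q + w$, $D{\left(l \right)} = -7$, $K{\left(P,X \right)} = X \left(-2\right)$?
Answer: $2$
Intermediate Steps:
$K{\left(P,X \right)} = - 2 X$
$R = 110$ ($R = \left(\left(-10 - 4\right) + 111\right) + 13 = \left(-14 + 111\right) + 13 = 97 + 13 = 110$)
$- (\left(-105 + R\right) + D{\left(K{\left(1 - 8,o{\left(-3 \right)} \right)} \right)}) = - (\left(-105 + 110\right) - 7) = - (5 - 7) = \left(-1\right) \left(-2\right) = 2$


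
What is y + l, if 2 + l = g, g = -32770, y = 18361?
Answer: -14411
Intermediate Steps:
l = -32772 (l = -2 - 32770 = -32772)
y + l = 18361 - 32772 = -14411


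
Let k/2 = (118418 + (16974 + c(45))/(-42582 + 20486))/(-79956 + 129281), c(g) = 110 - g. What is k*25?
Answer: 2616547089/21797704 ≈ 120.04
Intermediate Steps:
k = 2616547089/544942600 (k = 2*((118418 + (16974 + (110 - 1*45))/(-42582 + 20486))/(-79956 + 129281)) = 2*((118418 + (16974 + (110 - 45))/(-22096))/49325) = 2*((118418 + (16974 + 65)*(-1/22096))*(1/49325)) = 2*((118418 + 17039*(-1/22096))*(1/49325)) = 2*((118418 - 17039/22096)*(1/49325)) = 2*((2616547089/22096)*(1/49325)) = 2*(2616547089/1089885200) = 2616547089/544942600 ≈ 4.8015)
k*25 = (2616547089/544942600)*25 = 2616547089/21797704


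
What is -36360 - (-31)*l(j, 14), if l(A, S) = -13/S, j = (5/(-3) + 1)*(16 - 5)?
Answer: -509443/14 ≈ -36389.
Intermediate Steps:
j = -22/3 (j = (5*(-1/3) + 1)*11 = (-5/3 + 1)*11 = -2/3*11 = -22/3 ≈ -7.3333)
-36360 - (-31)*l(j, 14) = -36360 - (-31)*(-13/14) = -36360 - (-31)*(-13*1/14) = -36360 - (-31)*(-13)/14 = -36360 - 1*403/14 = -36360 - 403/14 = -509443/14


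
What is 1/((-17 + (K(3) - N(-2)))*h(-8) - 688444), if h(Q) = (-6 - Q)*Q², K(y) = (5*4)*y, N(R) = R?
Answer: -1/682684 ≈ -1.4648e-6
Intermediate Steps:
K(y) = 20*y
h(Q) = Q²*(-6 - Q)
1/((-17 + (K(3) - N(-2)))*h(-8) - 688444) = 1/((-17 + (20*3 - 1*(-2)))*((-8)²*(-6 - 1*(-8))) - 688444) = 1/((-17 + (60 + 2))*(64*(-6 + 8)) - 688444) = 1/((-17 + 62)*(64*2) - 688444) = 1/(45*128 - 688444) = 1/(5760 - 688444) = 1/(-682684) = -1/682684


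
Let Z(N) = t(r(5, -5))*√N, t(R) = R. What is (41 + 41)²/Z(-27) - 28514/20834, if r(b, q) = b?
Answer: -14257/10417 - 6724*I*√3/45 ≈ -1.3686 - 258.81*I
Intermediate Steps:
Z(N) = 5*√N
(41 + 41)²/Z(-27) - 28514/20834 = (41 + 41)²/((5*√(-27))) - 28514/20834 = 82²/((5*(3*I*√3))) - 28514*1/20834 = 6724/((15*I*√3)) - 14257/10417 = 6724*(-I*√3/45) - 14257/10417 = -6724*I*√3/45 - 14257/10417 = -14257/10417 - 6724*I*√3/45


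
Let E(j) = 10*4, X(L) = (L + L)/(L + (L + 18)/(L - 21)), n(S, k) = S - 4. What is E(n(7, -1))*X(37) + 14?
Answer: 56418/647 ≈ 87.199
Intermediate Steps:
n(S, k) = -4 + S
X(L) = 2*L/(L + (18 + L)/(-21 + L)) (X(L) = (2*L)/(L + (18 + L)/(-21 + L)) = 2*L/(L + (18 + L)/(-21 + L)))
E(j) = 40
E(n(7, -1))*X(37) + 14 = 40*(2*37*(-21 + 37)/(18 + 37² - 20*37)) + 14 = 40*(2*37*16/(18 + 1369 - 740)) + 14 = 40*(2*37*16/647) + 14 = 40*(2*37*(1/647)*16) + 14 = 40*(1184/647) + 14 = 47360/647 + 14 = 56418/647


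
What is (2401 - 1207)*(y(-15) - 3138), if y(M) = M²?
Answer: -3478122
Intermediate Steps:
(2401 - 1207)*(y(-15) - 3138) = (2401 - 1207)*((-15)² - 3138) = 1194*(225 - 3138) = 1194*(-2913) = -3478122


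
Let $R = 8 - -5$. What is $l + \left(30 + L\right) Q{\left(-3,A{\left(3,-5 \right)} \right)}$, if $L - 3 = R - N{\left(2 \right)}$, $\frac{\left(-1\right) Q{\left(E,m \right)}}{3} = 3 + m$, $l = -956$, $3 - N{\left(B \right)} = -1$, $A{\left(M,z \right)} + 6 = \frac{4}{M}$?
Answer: $-746$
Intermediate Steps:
$A{\left(M,z \right)} = -6 + \frac{4}{M}$
$N{\left(B \right)} = 4$ ($N{\left(B \right)} = 3 - -1 = 3 + 1 = 4$)
$R = 13$ ($R = 8 + 5 = 13$)
$Q{\left(E,m \right)} = -9 - 3 m$ ($Q{\left(E,m \right)} = - 3 \left(3 + m\right) = -9 - 3 m$)
$L = 12$ ($L = 3 + \left(13 - 4\right) = 3 + 9 = 12$)
$l + \left(30 + L\right) Q{\left(-3,A{\left(3,-5 \right)} \right)} = -956 + \left(30 + 12\right) \left(-9 - 3 \left(-6 + \frac{4}{3}\right)\right) = -956 + 42 \left(-9 - 3 \left(-6 + 4 \cdot \frac{1}{3}\right)\right) = -956 + 42 \left(-9 - 3 \left(-6 + \frac{4}{3}\right)\right) = -956 + 42 \left(-9 - -14\right) = -956 + 42 \left(-9 + 14\right) = -956 + 42 \cdot 5 = -956 + 210 = -746$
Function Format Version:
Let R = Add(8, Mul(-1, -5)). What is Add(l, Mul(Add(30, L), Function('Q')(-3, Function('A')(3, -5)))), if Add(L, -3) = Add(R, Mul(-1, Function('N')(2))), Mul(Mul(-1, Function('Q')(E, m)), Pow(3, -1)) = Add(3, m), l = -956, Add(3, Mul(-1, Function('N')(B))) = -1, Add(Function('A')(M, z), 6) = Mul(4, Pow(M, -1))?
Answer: -746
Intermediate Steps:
Function('A')(M, z) = Add(-6, Mul(4, Pow(M, -1)))
Function('N')(B) = 4 (Function('N')(B) = Add(3, Mul(-1, -1)) = Add(3, 1) = 4)
R = 13 (R = Add(8, 5) = 13)
Function('Q')(E, m) = Add(-9, Mul(-3, m)) (Function('Q')(E, m) = Mul(-3, Add(3, m)) = Add(-9, Mul(-3, m)))
L = 12 (L = Add(3, Add(13, Mul(-1, 4))) = Add(3, Add(13, -4)) = Add(3, 9) = 12)
Add(l, Mul(Add(30, L), Function('Q')(-3, Function('A')(3, -5)))) = Add(-956, Mul(Add(30, 12), Add(-9, Mul(-3, Add(-6, Mul(4, Pow(3, -1))))))) = Add(-956, Mul(42, Add(-9, Mul(-3, Add(-6, Mul(4, Rational(1, 3))))))) = Add(-956, Mul(42, Add(-9, Mul(-3, Add(-6, Rational(4, 3)))))) = Add(-956, Mul(42, Add(-9, Mul(-3, Rational(-14, 3))))) = Add(-956, Mul(42, Add(-9, 14))) = Add(-956, Mul(42, 5)) = Add(-956, 210) = -746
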